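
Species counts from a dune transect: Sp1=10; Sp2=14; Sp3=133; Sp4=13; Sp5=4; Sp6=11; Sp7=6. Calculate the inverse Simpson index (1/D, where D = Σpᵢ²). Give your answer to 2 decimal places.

Total N = 10+14+133+13+4+11+6 = 191, so the proportions are 0.05236, 0.0733, 0.69634, 0.06806, 0.02094, 0.05759, 0.03141 (working shown to 5 dp, full precision carried).
D = 0.05236² + 0.0733² + 0.69634² + 0.06806² + 0.02094² + 0.05759² + 0.03141² = 0.00274 + 0.00537 + 0.48488 + 0.00463 + 0.00044 + 0.00332 + 0.00099 = 0.50237.
So 1/D = 1.9906, i.e. 1.99 to 2 decimal places.

1.99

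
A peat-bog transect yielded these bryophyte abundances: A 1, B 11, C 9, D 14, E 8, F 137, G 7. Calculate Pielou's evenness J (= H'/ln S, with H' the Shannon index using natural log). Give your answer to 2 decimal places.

Total N = 1+11+9+14+8+137+7 = 187, so the proportions are 0.0053, 0.0588, 0.0481, 0.0749, 0.0428, 0.7326, 0.0374 (working shown to 4 dp, full precision carried).
H' = −Σ pᵢ ln pᵢ = −((-0.0280) + (-0.1667) + (-0.1460) + (-0.1941) + (-0.1348) + (-0.2279) + (-0.1230)) = 1.0205.
With S = 7 species, ln S = 1.9459, so J = 1.0205/1.9459 = 0.5244, i.e. 0.52 to 2 decimal places.

0.52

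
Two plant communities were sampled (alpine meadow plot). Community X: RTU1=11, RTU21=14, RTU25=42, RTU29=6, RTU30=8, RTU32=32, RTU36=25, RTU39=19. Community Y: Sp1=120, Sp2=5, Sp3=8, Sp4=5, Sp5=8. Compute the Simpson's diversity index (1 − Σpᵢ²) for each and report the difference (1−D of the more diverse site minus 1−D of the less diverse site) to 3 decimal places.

Community X: N=157, proportions 0.07006, 0.08917, 0.26752, 0.03822, 0.05096, 0.20382, 0.15924, 0.12102, giving 1−D = 0.82997 (working shown to 5 dp, full precision carried).
Community Y: N=146, proportions 0.82192, 0.03425, 0.05479, 0.03425, 0.05479, giving 1−D = 0.31610.
Difference = |0.82997 − 0.31610| = 0.51387, i.e. 0.514 to 3 decimal places.

0.514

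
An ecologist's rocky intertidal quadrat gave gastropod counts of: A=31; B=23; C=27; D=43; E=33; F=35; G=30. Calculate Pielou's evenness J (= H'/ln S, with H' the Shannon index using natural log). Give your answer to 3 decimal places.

0.991

Total N = 31+23+27+43+33+35+30 = 222, so the proportions are 0.13964, 0.1036, 0.12162, 0.19369, 0.14865, 0.15766, 0.13514 (working shown to 5 dp, full precision carried).
H' = −Σ pᵢ ln pᵢ = −((-0.27491) + (-0.23489) + (-0.25624) + (-0.31794) + (-0.28335) + (-0.29125) + (-0.27047)) = 1.92904.
With S = 7 species, ln S = 1.94591, so J = 1.92904/1.94591 = 0.99133, i.e. 0.991 to 3 decimal places.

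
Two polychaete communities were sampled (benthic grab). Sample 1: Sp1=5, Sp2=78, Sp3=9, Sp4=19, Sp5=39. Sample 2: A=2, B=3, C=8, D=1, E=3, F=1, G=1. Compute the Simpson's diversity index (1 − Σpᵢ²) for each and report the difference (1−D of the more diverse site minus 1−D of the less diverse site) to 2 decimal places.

0.11

Sample 1: N=150, proportions 0.03333, 0.52, 0.06, 0.12667, 0.26, giving 1−D = 0.64124 (working shown to 5 dp, full precision carried).
Sample 2: N=19, proportions 0.10526, 0.15789, 0.42105, 0.05263, 0.15789, 0.05263, 0.05263, giving 1−D = 0.75346.
Difference = |0.64124 − 0.75346| = 0.11222, i.e. 0.11 to 2 decimal places.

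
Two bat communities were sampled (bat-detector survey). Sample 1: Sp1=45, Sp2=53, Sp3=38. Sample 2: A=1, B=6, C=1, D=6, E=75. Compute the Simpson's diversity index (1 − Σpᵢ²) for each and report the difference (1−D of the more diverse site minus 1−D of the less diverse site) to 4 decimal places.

0.3801

Sample 1: N=136, proportions 0.330882, 0.389706, 0.279412, giving 1−D = 0.660575 (working shown to 6 dp, full precision carried).
Sample 2: N=89, proportions 0.011236, 0.067416, 0.011236, 0.067416, 0.842697, giving 1−D = 0.280520.
Difference = |0.660575 − 0.280520| = 0.380055, i.e. 0.3801 to 4 decimal places.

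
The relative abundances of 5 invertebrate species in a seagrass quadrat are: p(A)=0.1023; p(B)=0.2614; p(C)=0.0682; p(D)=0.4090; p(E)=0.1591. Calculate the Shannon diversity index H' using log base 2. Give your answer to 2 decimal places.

2.06

Each pᵢ log₂ pᵢ term (working shown to 4 dp, full precision carried): 0.1023×(-3.2891)=-0.3365, 0.2614×(-1.9357)=-0.5060, 0.0682×(-3.8741)=-0.2642, 0.409×(-1.2898)=-0.5275, 0.1591×(-2.6520)=-0.4219.
Sum = -2.0561, so H' = 2.06.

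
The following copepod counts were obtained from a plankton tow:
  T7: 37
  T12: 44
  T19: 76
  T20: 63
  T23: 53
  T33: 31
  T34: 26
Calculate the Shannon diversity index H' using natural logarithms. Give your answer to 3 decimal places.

1.884

Total N = 37+44+76+63+53+31+26 = 330, so the proportions are 0.11212, 0.13333, 0.2303, 0.19091, 0.16061, 0.09394, 0.07879 (working shown to 5 dp, full precision carried).
Each pᵢ ln pᵢ term: 0.11212×(-2.18817)=-0.24534, 0.13333×(-2.01490)=-0.26865, 0.2303×(-1.46836)=-0.33817, 0.19091×(-1.65596)=-0.31614, 0.16061×(-1.82880)=-0.29372, 0.09394×(-2.36511)=-0.22218, 0.07879×(-2.54100)=-0.20020.
Sum = -1.88439, so H' = 1.884.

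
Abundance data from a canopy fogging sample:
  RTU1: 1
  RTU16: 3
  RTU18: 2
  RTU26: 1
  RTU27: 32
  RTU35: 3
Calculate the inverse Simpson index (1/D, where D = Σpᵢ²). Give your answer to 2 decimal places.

Total N = 1+3+2+1+32+3 = 42, so the proportions are 0.02381, 0.07143, 0.04762, 0.02381, 0.7619, 0.07143 (working shown to 5 dp, full precision carried).
D = 0.02381² + 0.07143² + 0.04762² + 0.02381² + 0.7619² + 0.07143² = 0.00057 + 0.00510 + 0.00227 + 0.00057 + 0.58050 + 0.00510 = 0.59410.
So 1/D = 1.6832, i.e. 1.68 to 2 decimal places.

1.68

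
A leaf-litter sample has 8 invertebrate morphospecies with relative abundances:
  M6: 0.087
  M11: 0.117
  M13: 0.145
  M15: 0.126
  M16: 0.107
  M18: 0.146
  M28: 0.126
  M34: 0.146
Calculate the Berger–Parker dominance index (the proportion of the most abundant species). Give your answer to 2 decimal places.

0.15

The largest proportion is 0.146, i.e. d = 0.15 to 2 decimal places.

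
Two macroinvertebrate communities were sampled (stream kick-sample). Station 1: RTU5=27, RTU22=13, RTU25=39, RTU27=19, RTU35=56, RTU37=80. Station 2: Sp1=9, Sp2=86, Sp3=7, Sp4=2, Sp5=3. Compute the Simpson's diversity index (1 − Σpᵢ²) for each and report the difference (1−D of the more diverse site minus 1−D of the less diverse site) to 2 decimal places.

Station 1: N=234, proportions 0.1154, 0.0556, 0.1667, 0.0812, 0.2393, 0.3419, giving 1−D = 0.7751 (working shown to 4 dp, full precision carried).
Station 2: N=107, proportions 0.0841, 0.8037, 0.0654, 0.0187, 0.028, giving 1−D = 0.3415.
Difference = |0.7751 − 0.3415| = 0.4336, i.e. 0.43 to 2 decimal places.

0.43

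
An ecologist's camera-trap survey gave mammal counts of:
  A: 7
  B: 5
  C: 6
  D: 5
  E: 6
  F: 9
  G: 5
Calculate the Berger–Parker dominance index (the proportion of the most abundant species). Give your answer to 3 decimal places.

Total N = 7+5+6+5+6+9+5 = 43, so the proportions are 0.16279, 0.11628, 0.13953, 0.11628, 0.13953, 0.2093, 0.11628 (working shown to 5 dp, full precision carried).
The largest proportion is 0.2093, i.e. d = 0.209 to 3 decimal places.

0.209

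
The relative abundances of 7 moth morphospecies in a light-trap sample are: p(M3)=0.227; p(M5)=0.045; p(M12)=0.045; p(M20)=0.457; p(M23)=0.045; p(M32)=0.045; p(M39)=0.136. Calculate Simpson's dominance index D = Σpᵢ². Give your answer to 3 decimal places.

0.287

D = 0.227² + 0.045² + 0.045² + 0.457² + 0.045² + 0.045² + 0.136² = 0.05153 + 0.00202 + 0.00202 + 0.20885 + 0.00202 + 0.00202 + 0.01850 = 0.28697 (working shown to 5 dp, full precision carried).
To 3 decimal places, D = 0.287.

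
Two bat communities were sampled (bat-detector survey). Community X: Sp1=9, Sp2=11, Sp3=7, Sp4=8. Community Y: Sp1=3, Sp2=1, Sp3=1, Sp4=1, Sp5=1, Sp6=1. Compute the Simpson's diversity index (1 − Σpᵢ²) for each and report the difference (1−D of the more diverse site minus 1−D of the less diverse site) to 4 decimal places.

0.0384

Community X: N=35, proportions 0.257143, 0.314286, 0.2, 0.228571, giving 1−D = 0.742857 (working shown to 6 dp, full precision carried).
Community Y: N=8, proportions 0.375, 0.125, 0.125, 0.125, 0.125, 0.125, giving 1−D = 0.781250.
Difference = |0.742857 − 0.781250| = 0.038393, i.e. 0.0384 to 4 decimal places.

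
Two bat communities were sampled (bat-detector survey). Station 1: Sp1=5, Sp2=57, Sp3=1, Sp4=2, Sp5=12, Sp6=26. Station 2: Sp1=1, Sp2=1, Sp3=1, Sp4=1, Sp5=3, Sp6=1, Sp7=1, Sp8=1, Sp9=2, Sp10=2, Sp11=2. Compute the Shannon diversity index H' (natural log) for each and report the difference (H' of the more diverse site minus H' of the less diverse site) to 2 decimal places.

1.11

Station 1: N=103, proportions 0.0485, 0.5534, 0.0097, 0.0194, 0.1165, 0.2524, giving H' = 1.1938 (working shown to 4 dp, full precision carried).
Station 2: N=16, proportions 0.0625, 0.0625, 0.0625, 0.0625, 0.1875, 0.0625, 0.0625, 0.0625, 0.125, 0.125, 0.125, giving H' = 2.3067.
Difference = |1.1938 − 2.3067| = 1.1129, i.e. 1.11 to 2 decimal places.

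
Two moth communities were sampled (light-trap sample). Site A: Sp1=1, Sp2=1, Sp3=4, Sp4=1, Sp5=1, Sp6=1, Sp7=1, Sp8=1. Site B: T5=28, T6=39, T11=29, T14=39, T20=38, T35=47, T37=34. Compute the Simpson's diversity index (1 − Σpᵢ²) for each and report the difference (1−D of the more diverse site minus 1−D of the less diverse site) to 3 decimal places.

Site A: N=11, proportions 0.09091, 0.09091, 0.36364, 0.09091, 0.09091, 0.09091, 0.09091, 0.09091, giving 1−D = 0.80992 (working shown to 5 dp, full precision carried).
Site B: N=254, proportions 0.11024, 0.15354, 0.11417, 0.15354, 0.14961, 0.18504, 0.13386, giving 1−D = 0.85312.
Difference = |0.80992 − 0.85312| = 0.04320, i.e. 0.043 to 3 decimal places.

0.043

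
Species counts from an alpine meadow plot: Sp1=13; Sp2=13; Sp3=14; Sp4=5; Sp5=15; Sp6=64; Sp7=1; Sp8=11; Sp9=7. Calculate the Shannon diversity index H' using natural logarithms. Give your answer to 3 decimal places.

1.757

Total N = 13+13+14+5+15+64+1+11+7 = 143, so the proportions are 0.09091, 0.09091, 0.0979, 0.03497, 0.1049, 0.44755, 0.00699, 0.07692, 0.04895 (working shown to 5 dp, full precision carried).
Each pᵢ ln pᵢ term: 0.09091×(-2.39790)=-0.21799, 0.09091×(-2.39790)=-0.21799, 0.0979×(-2.32379)=-0.22750, 0.03497×(-3.35341)=-0.11725, 0.1049×(-2.25479)=-0.23652, 0.44755×(-0.80396)=-0.35981, 0.00699×(-4.96284)=-0.03471, 0.07692×(-2.56495)=-0.19730, 0.04895×(-3.01693)=-0.14768.
Sum = -1.75676, so H' = 1.757.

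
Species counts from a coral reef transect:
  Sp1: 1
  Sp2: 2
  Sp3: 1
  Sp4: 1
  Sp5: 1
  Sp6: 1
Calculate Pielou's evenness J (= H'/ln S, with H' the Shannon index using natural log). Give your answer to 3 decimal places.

0.976

Total N = 1+2+1+1+1+1 = 7, so the proportions are 0.14286, 0.28571, 0.14286, 0.14286, 0.14286, 0.14286 (working shown to 5 dp, full precision carried).
H' = −Σ pᵢ ln pᵢ = −((-0.27799) + (-0.35793) + (-0.27799) + (-0.27799) + (-0.27799) + (-0.27799)) = 1.74787.
With S = 6 species, ln S = 1.79176, so J = 1.74787/1.79176 = 0.97550, i.e. 0.976 to 3 decimal places.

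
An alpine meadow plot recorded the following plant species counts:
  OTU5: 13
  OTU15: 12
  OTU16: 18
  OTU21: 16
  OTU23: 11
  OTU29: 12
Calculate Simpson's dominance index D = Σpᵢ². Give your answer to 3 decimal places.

0.172

Total N = 13+12+18+16+11+12 = 82, so the proportions are 0.15854, 0.14634, 0.21951, 0.19512, 0.13415, 0.14634 (working shown to 5 dp, full precision carried).
D = 0.15854² + 0.14634² + 0.21951² + 0.19512² + 0.13415² + 0.14634² = 0.02513 + 0.02142 + 0.04819 + 0.03807 + 0.01800 + 0.02142 = 0.17222.
To 3 decimal places, D = 0.172.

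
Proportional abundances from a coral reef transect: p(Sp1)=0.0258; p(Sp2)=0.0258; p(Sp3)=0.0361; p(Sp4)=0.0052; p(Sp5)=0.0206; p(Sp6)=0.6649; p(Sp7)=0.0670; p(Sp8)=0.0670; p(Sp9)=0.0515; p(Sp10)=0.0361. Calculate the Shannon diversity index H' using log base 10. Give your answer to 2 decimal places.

Each pᵢ log₁₀ pᵢ term (working shown to 4 dp, full precision carried): 0.0258×(-1.5884)=-0.0410, 0.0258×(-1.5884)=-0.0410, 0.0361×(-1.4425)=-0.0521, 0.0052×(-2.2840)=-0.0119, 0.0206×(-1.6861)=-0.0347, 0.6649×(-0.1772)=-0.1178, 0.067×(-1.1739)=-0.0787, 0.067×(-1.1739)=-0.0787, 0.0515×(-1.2882)=-0.0663, 0.0361×(-1.4425)=-0.0521.
Sum = -0.5742, so H' = 0.57.

0.57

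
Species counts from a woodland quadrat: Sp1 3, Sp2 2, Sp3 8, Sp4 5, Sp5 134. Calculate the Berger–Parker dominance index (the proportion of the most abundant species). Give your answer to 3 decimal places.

Total N = 3+2+8+5+134 = 152, so the proportions are 0.01974, 0.01316, 0.05263, 0.03289, 0.88158 (working shown to 5 dp, full precision carried).
The largest proportion is 0.88158, i.e. d = 0.882 to 3 decimal places.

0.882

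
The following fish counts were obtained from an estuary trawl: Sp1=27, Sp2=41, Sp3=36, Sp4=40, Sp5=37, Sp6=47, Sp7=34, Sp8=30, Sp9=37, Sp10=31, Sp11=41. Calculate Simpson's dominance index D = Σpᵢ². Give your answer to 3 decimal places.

Total N = 27+41+36+40+37+47+34+30+37+31+41 = 401, so the proportions are 0.06733, 0.10224, 0.08978, 0.09975, 0.09227, 0.11721, 0.08479, 0.07481, 0.09227, 0.07731, 0.10224 (working shown to 5 dp, full precision carried).
D = 0.06733² + 0.10224² + 0.08978² + 0.09975² + 0.09227² + 0.11721² + 0.08479² + 0.07481² + 0.09227² + 0.07731² + 0.10224² = 0.00453 + 0.01045 + 0.00806 + 0.00995 + 0.00851 + 0.01374 + 0.00719 + 0.00560 + 0.00851 + 0.00598 + 0.01045 = 0.09298.
To 3 decimal places, D = 0.093.

0.093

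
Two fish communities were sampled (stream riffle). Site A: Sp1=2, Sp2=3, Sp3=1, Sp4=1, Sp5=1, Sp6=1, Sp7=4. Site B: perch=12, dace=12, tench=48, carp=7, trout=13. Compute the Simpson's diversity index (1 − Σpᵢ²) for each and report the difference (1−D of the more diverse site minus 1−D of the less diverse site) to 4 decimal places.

Site A: N=13, proportions 0.153846, 0.230769, 0.076923, 0.076923, 0.076923, 0.076923, 0.307692, giving 1−D = 0.804734 (working shown to 6 dp, full precision carried).
Site B: N=92, proportions 0.130435, 0.130435, 0.521739, 0.076087, 0.141304, giving 1−D = 0.668006.
Difference = |0.804734 − 0.668006| = 0.136728, i.e. 0.1367 to 4 decimal places.

0.1367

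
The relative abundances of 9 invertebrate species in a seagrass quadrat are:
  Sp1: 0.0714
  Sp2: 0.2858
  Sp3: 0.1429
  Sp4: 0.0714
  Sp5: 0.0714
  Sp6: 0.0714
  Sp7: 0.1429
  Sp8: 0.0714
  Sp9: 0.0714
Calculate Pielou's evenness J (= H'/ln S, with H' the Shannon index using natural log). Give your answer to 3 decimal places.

0.931

H' = −Σ pᵢ ln pᵢ = −((-0.18846) + (-0.35795) + (-0.27803) + (-0.18846) + (-0.18846) + (-0.18846) + (-0.27803) + (-0.18846) + (-0.18846)) = 2.04475 (working shown to 5 dp, full precision carried).
With S = 9 species, ln S = 2.19722, so J = 2.04475/2.19722 = 0.93061, i.e. 0.931 to 3 decimal places.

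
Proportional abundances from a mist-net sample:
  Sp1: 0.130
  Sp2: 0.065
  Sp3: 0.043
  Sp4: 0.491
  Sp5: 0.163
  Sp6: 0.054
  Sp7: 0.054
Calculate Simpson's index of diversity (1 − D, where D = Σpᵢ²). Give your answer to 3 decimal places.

D = 0.13² + 0.065² + 0.043² + 0.491² + 0.163² + 0.054² + 0.054² = 0.01690 + 0.00423 + 0.00185 + 0.24108 + 0.02657 + 0.00292 + 0.00292 = 0.29646 (working shown to 5 dp, full precision carried).
So 1 − D = 0.70354, i.e. 0.704 to 3 decimal places.

0.704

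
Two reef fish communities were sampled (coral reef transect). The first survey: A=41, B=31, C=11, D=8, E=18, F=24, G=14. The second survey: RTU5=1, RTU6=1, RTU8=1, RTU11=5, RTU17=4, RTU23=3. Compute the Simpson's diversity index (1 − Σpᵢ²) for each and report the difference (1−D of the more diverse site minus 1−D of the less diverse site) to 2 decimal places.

The first survey: N=147, proportions 0.278912, 0.210884, 0.07483, 0.054422, 0.122449, 0.163265, 0.095238, giving 1−D = 0.818455 (working shown to 6 dp, full precision carried).
The second survey: N=15, proportions 0.066667, 0.066667, 0.066667, 0.333333, 0.266667, 0.2, giving 1−D = 0.764444.
Difference = |0.818455 − 0.764444| = 0.054011, i.e. 0.05 to 2 decimal places.

0.05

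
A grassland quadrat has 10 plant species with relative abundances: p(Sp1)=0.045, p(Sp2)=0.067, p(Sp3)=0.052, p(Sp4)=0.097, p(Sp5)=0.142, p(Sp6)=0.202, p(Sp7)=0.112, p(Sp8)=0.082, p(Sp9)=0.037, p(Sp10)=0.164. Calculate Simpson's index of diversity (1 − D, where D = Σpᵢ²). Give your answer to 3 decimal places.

D = 0.045² + 0.067² + 0.052² + 0.097² + 0.142² + 0.202² + 0.112² + 0.082² + 0.037² + 0.164² = 0.00202 + 0.00449 + 0.00270 + 0.00941 + 0.02016 + 0.04080 + 0.01254 + 0.00672 + 0.00137 + 0.02690 = 0.12713 (working shown to 5 dp, full precision carried).
So 1 − D = 0.87287, i.e. 0.873 to 3 decimal places.

0.873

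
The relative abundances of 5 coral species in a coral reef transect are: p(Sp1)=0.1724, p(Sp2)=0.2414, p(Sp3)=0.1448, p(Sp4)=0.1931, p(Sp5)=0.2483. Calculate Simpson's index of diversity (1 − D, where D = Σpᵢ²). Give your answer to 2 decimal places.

0.79

D = 0.1724² + 0.2414² + 0.1448² + 0.1931² + 0.2483² = 0.0297 + 0.0583 + 0.0210 + 0.0373 + 0.0617 = 0.2079 (working shown to 4 dp, full precision carried).
So 1 − D = 0.7921, i.e. 0.79 to 2 decimal places.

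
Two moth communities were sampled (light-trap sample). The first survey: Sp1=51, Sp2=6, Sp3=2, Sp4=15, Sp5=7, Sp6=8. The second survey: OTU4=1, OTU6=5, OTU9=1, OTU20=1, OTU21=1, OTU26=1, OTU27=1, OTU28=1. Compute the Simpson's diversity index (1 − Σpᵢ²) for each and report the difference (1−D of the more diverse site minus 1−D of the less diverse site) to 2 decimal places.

The first survey: N=89, proportions 0.573, 0.0674, 0.0225, 0.1685, 0.0787, 0.0899, giving 1−D = 0.6239 (working shown to 4 dp, full precision carried).
The second survey: N=12, proportions 0.0833, 0.4167, 0.0833, 0.0833, 0.0833, 0.0833, 0.0833, 0.0833, giving 1−D = 0.7778.
Difference = |0.6239 − 0.7778| = 0.1539, i.e. 0.15 to 2 decimal places.

0.15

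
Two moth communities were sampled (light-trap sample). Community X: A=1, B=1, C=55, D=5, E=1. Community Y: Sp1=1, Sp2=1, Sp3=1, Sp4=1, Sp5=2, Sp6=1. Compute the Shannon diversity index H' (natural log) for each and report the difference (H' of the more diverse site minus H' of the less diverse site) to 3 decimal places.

1.231

Community X: N=63, proportions 0.01587, 0.01587, 0.87302, 0.07937, 0.01587, giving H' = 0.51694 (working shown to 5 dp, full precision carried).
Community Y: N=7, proportions 0.14286, 0.14286, 0.14286, 0.14286, 0.28571, 0.14286, giving H' = 1.74787.
Difference = |0.51694 − 1.74787| = 1.23093, i.e. 1.231 to 3 decimal places.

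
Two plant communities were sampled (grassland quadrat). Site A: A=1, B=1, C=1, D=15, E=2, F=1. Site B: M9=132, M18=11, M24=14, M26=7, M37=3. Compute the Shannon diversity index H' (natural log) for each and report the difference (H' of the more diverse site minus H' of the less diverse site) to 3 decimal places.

0.266

Site A: N=21, proportions 0.04762, 0.04762, 0.04762, 0.71429, 0.09524, 0.04762, giving H' = 1.04419 (working shown to 5 dp, full precision carried).
Site B: N=167, proportions 0.79042, 0.06587, 0.08383, 0.04192, 0.01796, giving H' = 0.77805.
Difference = |1.04419 − 0.77805| = 0.26614, i.e. 0.266 to 3 decimal places.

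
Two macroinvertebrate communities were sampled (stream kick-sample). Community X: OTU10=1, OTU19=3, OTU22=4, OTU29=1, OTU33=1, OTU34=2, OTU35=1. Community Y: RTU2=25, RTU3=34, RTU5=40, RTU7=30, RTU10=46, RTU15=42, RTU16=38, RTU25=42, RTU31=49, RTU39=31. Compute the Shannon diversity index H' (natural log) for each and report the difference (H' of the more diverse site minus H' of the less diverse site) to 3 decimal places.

0.506

Community X: N=13, proportions 0.07692, 0.23077, 0.30769, 0.07692, 0.07692, 0.15385, 0.07692, giving H' = 1.77823 (working shown to 5 dp, full precision carried).
Community Y: N=377, proportions 0.06631, 0.09019, 0.1061, 0.07958, 0.12202, 0.11141, 0.1008, 0.11141, 0.12997, 0.08223, giving H' = 2.28391.
Difference = |1.77823 − 2.28391| = 0.50568, i.e. 0.506 to 3 decimal places.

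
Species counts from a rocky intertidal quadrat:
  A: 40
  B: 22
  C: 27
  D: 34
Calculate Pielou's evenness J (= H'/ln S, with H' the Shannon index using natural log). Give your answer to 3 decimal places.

0.982

Total N = 40+22+27+34 = 123, so the proportions are 0.3252, 0.17886, 0.21951, 0.27642 (working shown to 5 dp, full precision carried).
H' = −Σ pᵢ ln pᵢ = −((-0.36530) + (-0.30785) + (-0.33286) + (-0.35543)) = 1.36144.
With S = 4 species, ln S = 1.38629, so J = 1.36144/1.38629 = 0.98207, i.e. 0.982 to 3 decimal places.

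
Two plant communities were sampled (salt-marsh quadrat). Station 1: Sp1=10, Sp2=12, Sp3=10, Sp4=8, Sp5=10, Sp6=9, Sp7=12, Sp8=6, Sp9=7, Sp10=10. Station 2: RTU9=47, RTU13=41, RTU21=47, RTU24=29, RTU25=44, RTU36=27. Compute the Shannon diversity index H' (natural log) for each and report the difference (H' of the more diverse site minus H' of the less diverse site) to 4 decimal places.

Station 1: N=94, proportions 0.106383, 0.12766, 0.106383, 0.085106, 0.106383, 0.095745, 0.12766, 0.06383, 0.074468, 0.106383, giving H' = 2.282405 (working shown to 6 dp, full precision carried).
Station 2: N=235, proportions 0.2, 0.174468, 0.2, 0.123404, 0.187234, 0.114894, giving H' = 1.768888.
Difference = |2.282405 − 1.768888| = 0.513517, i.e. 0.5135 to 4 decimal places.

0.5135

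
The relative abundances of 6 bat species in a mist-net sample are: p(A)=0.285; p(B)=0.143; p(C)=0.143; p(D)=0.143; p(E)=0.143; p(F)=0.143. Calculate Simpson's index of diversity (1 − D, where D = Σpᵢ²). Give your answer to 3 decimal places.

0.817

D = 0.285² + 0.143² + 0.143² + 0.143² + 0.143² + 0.143² = 0.08122 + 0.02045 + 0.02045 + 0.02045 + 0.02045 + 0.02045 = 0.18347 (working shown to 5 dp, full precision carried).
So 1 − D = 0.81653, i.e. 0.817 to 3 decimal places.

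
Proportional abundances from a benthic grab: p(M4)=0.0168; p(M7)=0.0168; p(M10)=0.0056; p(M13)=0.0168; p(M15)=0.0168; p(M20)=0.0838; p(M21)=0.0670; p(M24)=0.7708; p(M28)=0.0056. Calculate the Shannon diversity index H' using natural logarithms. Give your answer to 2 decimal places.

0.92

Each pᵢ ln pᵢ term (working shown to 4 dp, full precision carried): 0.0168×(-4.0864)=-0.0687, 0.0168×(-4.0864)=-0.0687, 0.0056×(-5.1850)=-0.0290, 0.0168×(-4.0864)=-0.0687, 0.0168×(-4.0864)=-0.0687, 0.0838×(-2.4793)=-0.2078, 0.067×(-2.7031)=-0.1811, 0.7708×(-0.2603)=-0.2007, 0.0056×(-5.1850)=-0.0290.
Sum = -0.9222, so H' = 0.92.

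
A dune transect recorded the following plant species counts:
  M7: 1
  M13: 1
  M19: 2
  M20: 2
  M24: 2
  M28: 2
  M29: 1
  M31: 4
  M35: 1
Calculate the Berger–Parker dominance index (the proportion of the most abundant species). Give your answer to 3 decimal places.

Total N = 1+1+2+2+2+2+1+4+1 = 16, so the proportions are 0.0625, 0.0625, 0.125, 0.125, 0.125, 0.125, 0.0625, 0.25, 0.0625 (working shown to 5 dp, full precision carried).
The largest proportion is 0.25, i.e. d = 0.250 to 3 decimal places.

0.250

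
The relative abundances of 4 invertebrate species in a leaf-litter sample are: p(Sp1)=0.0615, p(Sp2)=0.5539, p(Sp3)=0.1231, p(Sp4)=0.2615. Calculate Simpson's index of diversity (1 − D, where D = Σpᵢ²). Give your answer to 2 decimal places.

D = 0.0615² + 0.5539² + 0.1231² + 0.2615² = 0.0038 + 0.3068 + 0.0152 + 0.0684 = 0.3941 (working shown to 4 dp, full precision carried).
So 1 − D = 0.6059, i.e. 0.61 to 2 decimal places.

0.61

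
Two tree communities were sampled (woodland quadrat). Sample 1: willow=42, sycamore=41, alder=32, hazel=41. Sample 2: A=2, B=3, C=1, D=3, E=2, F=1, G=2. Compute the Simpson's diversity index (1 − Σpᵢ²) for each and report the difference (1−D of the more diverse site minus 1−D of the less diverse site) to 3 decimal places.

0.089

Sample 1: N=156, proportions 0.269231, 0.262821, 0.205128, 0.262821, giving 1−D = 0.747288 (working shown to 6 dp, full precision carried).
Sample 2: N=14, proportions 0.142857, 0.214286, 0.071429, 0.214286, 0.142857, 0.071429, 0.142857, giving 1−D = 0.836735.
Difference = |0.747288 − 0.836735| = 0.089447, i.e. 0.089 to 3 decimal places.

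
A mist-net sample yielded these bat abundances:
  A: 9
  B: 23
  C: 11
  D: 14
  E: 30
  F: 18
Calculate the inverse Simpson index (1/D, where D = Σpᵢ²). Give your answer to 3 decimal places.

5.126

Total N = 9+23+11+14+30+18 = 105, so the proportions are 0.0857143, 0.2190476, 0.1047619, 0.1333333, 0.2857143, 0.1714286 (working shown to 7 dp, full precision carried).
D = 0.0857143² + 0.2190476² + 0.1047619² + 0.1333333² + 0.2857143² + 0.1714286² = 0.0073469 + 0.0479819 + 0.0109751 + 0.0177778 + 0.0816327 + 0.0293878 = 0.1951020.
So 1/D = 5.12552, i.e. 5.126 to 3 decimal places.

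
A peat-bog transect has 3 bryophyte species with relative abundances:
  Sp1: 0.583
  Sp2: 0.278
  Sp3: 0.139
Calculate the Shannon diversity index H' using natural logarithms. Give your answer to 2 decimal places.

Each pᵢ ln pᵢ term (working shown to 4 dp, full precision carried): 0.583×(-0.5396)=-0.3146, 0.278×(-1.2801)=-0.3559, 0.139×(-1.9733)=-0.2743.
Sum = -0.9447, so H' = 0.94.

0.94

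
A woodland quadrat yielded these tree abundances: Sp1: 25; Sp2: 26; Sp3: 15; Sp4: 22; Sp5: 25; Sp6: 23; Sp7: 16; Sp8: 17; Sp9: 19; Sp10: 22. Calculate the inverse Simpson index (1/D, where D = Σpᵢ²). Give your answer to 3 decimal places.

Total N = 25+26+15+22+25+23+16+17+19+22 = 210, so the proportions are 0.1190476, 0.1238095, 0.0714286, 0.1047619, 0.1190476, 0.1095238, 0.0761905, 0.0809524, 0.0904762, 0.1047619 (working shown to 7 dp, full precision carried).
D = 0.1190476² + 0.1238095² + 0.0714286² + 0.1047619² + 0.1190476² + 0.1095238² + 0.0761905² + 0.0809524² + 0.0904762² + 0.1047619² = 0.0141723 + 0.0153288 + 0.0051020 + 0.0109751 + 0.0141723 + 0.0119955 + 0.0058050 + 0.0065533 + 0.0081859 + 0.0109751 = 0.1032653.
So 1/D = 9.68379, i.e. 9.684 to 3 decimal places.

9.684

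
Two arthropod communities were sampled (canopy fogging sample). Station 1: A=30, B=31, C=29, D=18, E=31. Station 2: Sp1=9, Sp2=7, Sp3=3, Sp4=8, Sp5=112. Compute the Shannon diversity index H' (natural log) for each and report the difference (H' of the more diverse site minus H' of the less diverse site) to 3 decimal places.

0.843

Station 1: N=139, proportions 0.215827, 0.223022, 0.208633, 0.129496, 0.223022, giving H' = 1.591874 (working shown to 6 dp, full precision carried).
Station 2: N=139, proportions 0.064748, 0.05036, 0.021583, 0.057554, 0.805755, giving H' = 0.748865.
Difference = |1.591874 − 0.748865| = 0.843009, i.e. 0.843 to 3 decimal places.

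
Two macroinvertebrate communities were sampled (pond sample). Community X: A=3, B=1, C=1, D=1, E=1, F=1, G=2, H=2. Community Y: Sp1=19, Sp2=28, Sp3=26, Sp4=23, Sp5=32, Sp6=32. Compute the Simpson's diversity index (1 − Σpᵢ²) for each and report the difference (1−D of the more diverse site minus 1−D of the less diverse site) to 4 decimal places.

0.0190

Community X: N=12, proportions 0.25, 0.083333, 0.083333, 0.083333, 0.083333, 0.083333, 0.166667, 0.166667, giving 1−D = 0.847222 (working shown to 6 dp, full precision carried).
Community Y: N=160, proportions 0.11875, 0.175, 0.1625, 0.14375, 0.2, 0.2, giving 1−D = 0.828203.
Difference = |0.847222 − 0.828203| = 0.019019, i.e. 0.0190 to 4 decimal places.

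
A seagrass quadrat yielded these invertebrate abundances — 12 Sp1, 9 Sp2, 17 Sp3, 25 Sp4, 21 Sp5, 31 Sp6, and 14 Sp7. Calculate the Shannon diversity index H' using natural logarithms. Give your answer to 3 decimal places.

Total N = 12+9+17+25+21+31+14 = 129, so the proportions are 0.09302, 0.06977, 0.13178, 0.1938, 0.16279, 0.24031, 0.10853 (working shown to 5 dp, full precision carried).
Each pᵢ ln pᵢ term: 0.09302×(-2.37491)=-0.22092, 0.06977×(-2.66259)=-0.18576, 0.13178×(-2.02660)=-0.26707, 0.1938×(-1.64094)=-0.31801, 0.16279×(-1.81529)=-0.29551, 0.24031×(-1.42583)=-0.34264, 0.10853×(-2.22076)=-0.24101.
Sum = -1.87093, so H' = 1.871.

1.871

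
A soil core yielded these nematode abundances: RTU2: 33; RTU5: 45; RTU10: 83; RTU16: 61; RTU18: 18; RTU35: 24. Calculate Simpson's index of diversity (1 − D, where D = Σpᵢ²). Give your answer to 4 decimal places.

Total N = 33+45+83+61+18+24 = 264, so the proportions are 0.125, 0.170455, 0.314394, 0.231061, 0.068182, 0.090909 (working shown to 6 dp, full precision carried).
D = 0.125² + 0.170455² + 0.314394² + 0.231061² + 0.068182² + 0.090909² = 0.015625 + 0.029055 + 0.098844 + 0.053389 + 0.004649 + 0.008264 = 0.209826.
So 1 − D = 0.790174, i.e. 0.7902 to 4 decimal places.

0.7902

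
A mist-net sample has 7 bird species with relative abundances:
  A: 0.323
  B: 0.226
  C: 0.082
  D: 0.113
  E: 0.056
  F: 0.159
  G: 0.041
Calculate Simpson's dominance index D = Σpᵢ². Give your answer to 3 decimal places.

D = 0.323² + 0.226² + 0.082² + 0.113² + 0.056² + 0.159² + 0.041² = 0.10433 + 0.05108 + 0.00672 + 0.01277 + 0.00314 + 0.02528 + 0.00168 = 0.20500 (working shown to 5 dp, full precision carried).
To 3 decimal places, D = 0.205.

0.205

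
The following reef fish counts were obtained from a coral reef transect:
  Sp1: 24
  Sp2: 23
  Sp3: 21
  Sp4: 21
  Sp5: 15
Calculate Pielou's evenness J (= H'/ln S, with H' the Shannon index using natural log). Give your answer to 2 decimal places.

Total N = 24+23+21+21+15 = 104, so the proportions are 0.2308, 0.2212, 0.2019, 0.2019, 0.1442 (working shown to 4 dp, full precision carried).
H' = −Σ pᵢ ln pᵢ = −((-0.3384) + (-0.3337) + (-0.3231) + (-0.3231) + (-0.2793)) = 1.5975.
With S = 5 species, ln S = 1.6094, so J = 1.5975/1.6094 = 0.9926, i.e. 0.99 to 2 decimal places.

0.99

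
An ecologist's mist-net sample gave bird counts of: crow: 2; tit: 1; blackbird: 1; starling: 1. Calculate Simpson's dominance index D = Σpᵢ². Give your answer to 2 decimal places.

Total N = 2+1+1+1 = 5, so the proportions are 0.4, 0.2, 0.2, 0.2 (working shown to 4 dp, full precision carried).
D = 0.4² + 0.2² + 0.2² + 0.2² = 0.1600 + 0.0400 + 0.0400 + 0.0400 = 0.2800.
To 2 decimal places, D = 0.28.

0.28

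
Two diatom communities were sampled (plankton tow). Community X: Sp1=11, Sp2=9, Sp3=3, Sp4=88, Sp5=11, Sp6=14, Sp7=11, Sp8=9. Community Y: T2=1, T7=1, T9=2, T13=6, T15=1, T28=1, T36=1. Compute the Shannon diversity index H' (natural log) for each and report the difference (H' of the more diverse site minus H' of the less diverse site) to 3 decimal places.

Community X: N=156, proportions 0.07051, 0.05769, 0.01923, 0.5641, 0.07051, 0.08974, 0.07051, 0.05769, giving H' = 1.50544 (working shown to 5 dp, full precision carried).
Community Y: N=13, proportions 0.07692, 0.07692, 0.15385, 0.46154, 0.07692, 0.07692, 0.07692, giving H' = 1.63135.
Difference = |1.50544 − 1.63135| = 0.12591, i.e. 0.126 to 3 decimal places.

0.126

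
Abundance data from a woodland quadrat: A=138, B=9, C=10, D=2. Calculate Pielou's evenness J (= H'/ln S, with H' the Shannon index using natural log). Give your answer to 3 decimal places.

0.371

Total N = 138+9+10+2 = 159, so the proportions are 0.86792, 0.0566, 0.06289, 0.01258 (working shown to 5 dp, full precision carried).
H' = −Σ pᵢ ln pᵢ = −((-0.12294) + (-0.16255) + (-0.17398) + (-0.05504)) = 0.51451.
With S = 4 species, ln S = 1.38629, so J = 0.51451/1.38629 = 0.37114, i.e. 0.371 to 3 decimal places.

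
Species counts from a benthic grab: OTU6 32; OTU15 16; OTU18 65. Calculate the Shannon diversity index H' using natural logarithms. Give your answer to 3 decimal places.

0.952

Total N = 32+16+65 = 113, so the proportions are 0.28319, 0.14159, 0.57522 (working shown to 5 dp, full precision carried).
Each pᵢ ln pᵢ term: 0.28319×(-1.26165)=-0.35728, 0.14159×(-1.95480)=-0.27679, 0.57522×(-0.55300)=-0.31810.
Sum = -0.95217, so H' = 0.952.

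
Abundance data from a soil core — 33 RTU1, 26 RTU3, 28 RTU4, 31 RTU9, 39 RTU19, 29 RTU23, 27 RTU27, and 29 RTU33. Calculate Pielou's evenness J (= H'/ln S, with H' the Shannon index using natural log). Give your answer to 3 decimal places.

0.996

Total N = 33+26+28+31+39+29+27+29 = 242, so the proportions are 0.13636, 0.10744, 0.1157, 0.1281, 0.16116, 0.11983, 0.11157, 0.11983 (working shown to 5 dp, full precision carried).
H' = −Σ pᵢ ln pᵢ = −((-0.27170) + (-0.23968) + (-0.24954) + (-0.26324) + (-0.29417) + (-0.25425) + (-0.24468) + (-0.25425)) = 2.07150.
With S = 8 species, ln S = 2.07944, so J = 2.07150/2.07944 = 0.99618, i.e. 0.996 to 3 decimal places.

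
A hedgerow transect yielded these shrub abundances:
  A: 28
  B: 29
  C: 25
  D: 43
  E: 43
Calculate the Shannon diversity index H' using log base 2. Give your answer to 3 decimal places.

2.284

Total N = 28+29+25+43+43 = 168, so the proportions are 0.16667, 0.17262, 0.14881, 0.25595, 0.25595 (working shown to 5 dp, full precision carried).
Each pᵢ log₂ pᵢ term: 0.16667×(-2.58496)=-0.43083, 0.17262×(-2.53434)=-0.43747, 0.14881×(-2.74846)=-0.40900, 0.25595×(-1.96605)=-0.50322, 0.25595×(-1.96605)=-0.50322.
Sum = -2.28373, so H' = 2.284.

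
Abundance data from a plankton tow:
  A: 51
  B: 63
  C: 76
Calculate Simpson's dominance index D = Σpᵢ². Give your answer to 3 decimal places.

Total N = 51+63+76 = 190, so the proportions are 0.26842, 0.33158, 0.4 (working shown to 5 dp, full precision carried).
D = 0.26842² + 0.33158² + 0.4² = 0.07205 + 0.10994 + 0.16000 = 0.34199.
To 3 decimal places, D = 0.342.

0.342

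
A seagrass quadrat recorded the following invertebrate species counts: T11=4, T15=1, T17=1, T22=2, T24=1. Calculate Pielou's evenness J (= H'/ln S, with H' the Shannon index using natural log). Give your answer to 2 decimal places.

Total N = 4+1+1+2+1 = 9, so the proportions are 0.4444, 0.1111, 0.1111, 0.2222, 0.1111 (working shown to 4 dp, full precision carried).
H' = −Σ pᵢ ln pᵢ = −((-0.3604) + (-0.2441) + (-0.2441) + (-0.3342) + (-0.2441)) = 1.4271.
With S = 5 species, ln S = 1.6094, so J = 1.4271/1.6094 = 0.8867, i.e. 0.89 to 2 decimal places.

0.89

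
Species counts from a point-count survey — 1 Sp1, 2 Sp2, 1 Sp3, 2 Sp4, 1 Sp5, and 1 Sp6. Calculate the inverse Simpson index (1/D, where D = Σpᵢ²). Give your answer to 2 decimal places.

Total N = 1+2+1+2+1+1 = 8, so the proportions are 0.125, 0.25, 0.125, 0.25, 0.125, 0.125 (working shown to 6 dp, full precision carried).
D = 0.125² + 0.25² + 0.125² + 0.25² + 0.125² + 0.125² = 0.015625 + 0.062500 + 0.015625 + 0.062500 + 0.015625 + 0.015625 = 0.187500.
So 1/D = 5.3333, i.e. 5.33 to 2 decimal places.

5.33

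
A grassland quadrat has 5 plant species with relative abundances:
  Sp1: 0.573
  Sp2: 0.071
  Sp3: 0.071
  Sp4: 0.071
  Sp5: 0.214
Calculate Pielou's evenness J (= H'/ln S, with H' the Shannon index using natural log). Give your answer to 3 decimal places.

0.753

H' = −Σ pᵢ ln pᵢ = −((-0.31909) + (-0.18780) + (-0.18780) + (-0.18780) + (-0.32994)) = 1.21243 (working shown to 5 dp, full precision carried).
With S = 5 species, ln S = 1.60944, so J = 1.21243/1.60944 = 0.75332, i.e. 0.753 to 3 decimal places.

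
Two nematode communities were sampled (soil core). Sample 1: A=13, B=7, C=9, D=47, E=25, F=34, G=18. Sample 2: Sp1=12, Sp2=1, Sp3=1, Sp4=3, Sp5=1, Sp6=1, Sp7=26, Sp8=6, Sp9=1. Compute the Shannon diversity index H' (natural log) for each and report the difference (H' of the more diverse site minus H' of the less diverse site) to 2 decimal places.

Sample 1: N=153, proportions 0.08497, 0.04575, 0.05882, 0.30719, 0.1634, 0.22222, 0.11765, giving H' = 1.76186 (working shown to 5 dp, full precision carried).
Sample 2: N=52, proportions 0.23077, 0.01923, 0.01923, 0.05769, 0.01923, 0.01923, 0.5, 0.11538, 0.01923, giving H' = 1.47863.
Difference = |1.76186 − 1.47863| = 0.28323, i.e. 0.28 to 2 decimal places.

0.28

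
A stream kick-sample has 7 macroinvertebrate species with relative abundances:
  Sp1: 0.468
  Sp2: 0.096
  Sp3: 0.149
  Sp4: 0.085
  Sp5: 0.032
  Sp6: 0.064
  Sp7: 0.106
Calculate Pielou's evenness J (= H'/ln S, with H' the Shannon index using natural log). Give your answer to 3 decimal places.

0.821

H' = −Σ pᵢ ln pᵢ = −((-0.35535) + (-0.22497) + (-0.28367) + (-0.20953) + (-0.11014) + (-0.17593) + (-0.23790)) = 1.59748 (working shown to 5 dp, full precision carried).
With S = 7 species, ln S = 1.94591, so J = 1.59748/1.94591 = 0.82094, i.e. 0.821 to 3 decimal places.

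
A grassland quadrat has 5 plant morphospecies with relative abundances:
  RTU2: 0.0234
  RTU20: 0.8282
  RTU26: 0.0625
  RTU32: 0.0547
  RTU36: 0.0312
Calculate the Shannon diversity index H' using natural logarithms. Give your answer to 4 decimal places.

Each pᵢ ln pᵢ term (working shown to 6 dp, full precision carried): 0.0234×(-3.755019)=-0.087867, 0.8282×(-0.188501)=-0.156116, 0.0625×(-2.772589)=-0.173287, 0.0547×(-2.905892)=-0.158952, 0.0312×(-3.467337)=-0.108181.
Sum = -0.684404, so H' = 0.6844.

0.6844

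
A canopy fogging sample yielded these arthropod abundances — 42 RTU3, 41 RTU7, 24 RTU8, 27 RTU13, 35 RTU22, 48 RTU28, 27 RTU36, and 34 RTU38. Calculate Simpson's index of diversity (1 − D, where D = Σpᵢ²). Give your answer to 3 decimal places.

Total N = 42+41+24+27+35+48+27+34 = 278, so the proportions are 0.151079, 0.147482, 0.086331, 0.097122, 0.125899, 0.172662, 0.097122, 0.122302 (working shown to 6 dp, full precision carried).
D = 0.151079² + 0.147482² + 0.086331² + 0.097122² + 0.125899² + 0.172662² + 0.097122² + 0.122302² = 0.022825 + 0.021751 + 0.007453 + 0.009433 + 0.015851 + 0.029812 + 0.009433 + 0.014958 = 0.131515.
So 1 − D = 0.868485, i.e. 0.868 to 3 decimal places.

0.868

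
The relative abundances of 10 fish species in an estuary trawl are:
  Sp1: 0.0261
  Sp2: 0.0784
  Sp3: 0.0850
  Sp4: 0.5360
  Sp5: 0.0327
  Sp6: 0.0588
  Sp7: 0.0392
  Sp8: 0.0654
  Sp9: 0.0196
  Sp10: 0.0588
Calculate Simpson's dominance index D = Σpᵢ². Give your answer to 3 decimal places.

D = 0.0261² + 0.0784² + 0.085² + 0.536² + 0.0327² + 0.0588² + 0.0392² + 0.0654² + 0.0196² + 0.0588² = 0.00068 + 0.00615 + 0.00723 + 0.28730 + 0.00107 + 0.00346 + 0.00154 + 0.00428 + 0.00038 + 0.00346 = 0.31553 (working shown to 5 dp, full precision carried).
To 3 decimal places, D = 0.316.

0.316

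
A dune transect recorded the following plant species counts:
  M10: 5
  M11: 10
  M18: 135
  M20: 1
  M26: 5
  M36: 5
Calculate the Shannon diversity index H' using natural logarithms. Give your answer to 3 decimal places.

Total N = 5+10+135+1+5+5 = 161, so the proportions are 0.03106, 0.06211, 0.83851, 0.00621, 0.03106, 0.03106 (working shown to 5 dp, full precision carried).
Each pᵢ ln pᵢ term: 0.03106×(-3.47197)=-0.10783, 0.06211×(-2.77882)=-0.17260, 0.83851×(-0.17613)=-0.14769, 0.00621×(-5.08140)=-0.03156, 0.03106×(-3.47197)=-0.10783, 0.03106×(-3.47197)=-0.10783.
Sum = -0.67532, so H' = 0.675.

0.675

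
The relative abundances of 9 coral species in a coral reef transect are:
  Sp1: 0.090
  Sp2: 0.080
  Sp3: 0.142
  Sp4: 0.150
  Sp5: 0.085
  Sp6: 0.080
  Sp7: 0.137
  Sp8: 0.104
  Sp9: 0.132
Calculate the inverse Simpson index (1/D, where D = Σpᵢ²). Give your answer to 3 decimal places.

D = 0.09² + 0.08² + 0.142² + 0.15² + 0.085² + 0.08² + 0.137² + 0.104² + 0.132² = 0.0081000 + 0.0064000 + 0.0201640 + 0.0225000 + 0.0072250 + 0.0064000 + 0.0187690 + 0.0108160 + 0.0174240 = 0.1177980 (working shown to 7 dp, full precision carried).
So 1/D = 8.48911, i.e. 8.489 to 3 decimal places.

8.489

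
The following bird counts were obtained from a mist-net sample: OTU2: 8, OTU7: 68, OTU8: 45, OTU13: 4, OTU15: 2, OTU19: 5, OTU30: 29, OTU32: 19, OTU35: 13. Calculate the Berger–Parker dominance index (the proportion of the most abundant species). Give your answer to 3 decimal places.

Total N = 8+68+45+4+2+5+29+19+13 = 193, so the proportions are 0.04145, 0.35233, 0.23316, 0.02073, 0.01036, 0.02591, 0.15026, 0.09845, 0.06736 (working shown to 5 dp, full precision carried).
The largest proportion is 0.35233, i.e. d = 0.352 to 3 decimal places.

0.352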